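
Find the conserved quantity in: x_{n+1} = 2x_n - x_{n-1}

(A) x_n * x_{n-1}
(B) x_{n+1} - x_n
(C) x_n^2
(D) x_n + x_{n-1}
B

For the recurrence x_{n+1} = 2x_n - x_{n-1}:

If x_{n+1} = 2x_n - x_{n-1}, then:
x_{n+1} - x_n = x_n - x_{n-1}
The first difference is constant throughout the sequence.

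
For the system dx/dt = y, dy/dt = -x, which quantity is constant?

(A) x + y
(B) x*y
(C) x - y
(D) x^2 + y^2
D

A first integral I satisfies dI/dt = 0 along every solution. Differentiate each option and use the equation of motion:
(A) d/dt[x + y] = y + (-x) = y - x, not identically 0
(B) d/dt[x*y] = (dx/dt)y + x(dy/dt) = y^2 - x^2, not identically 0
(C) d/dt[x - y] = y - (-x) = x + y, not identically 0
(D) d/dt[x^2 + y^2] = 2x*dx/dt + 2y*dy/dt = 2x*y + 2y*(-x) = 0

Only (D) has zero time-derivative. So x^2 + y^2 (the squared radius; trajectories are circles) is the conserved quantity.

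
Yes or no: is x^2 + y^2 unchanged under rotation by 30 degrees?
Yes

Applying rotation by 30 degrees: x' = x*cos(30 degrees) - y*sin(30 degrees) = sqrt(3)x/2 - y/2, y' = x*sin(30 degrees) + y*cos(30 degrees) = x/2 + sqrt(3)y/2

Substituting into x^2 + y^2:
(sqrt(3)x/2 - y/2)^2 + (x/2 + sqrt(3)y/2)^2
= x^2 + y^2

This equals the original expression x^2 + y^2, so it IS invariant.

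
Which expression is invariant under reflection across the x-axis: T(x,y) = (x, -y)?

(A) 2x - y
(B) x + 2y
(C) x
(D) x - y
C

The map is reflection across the x-axis: T(x,y) = (x, -y).
Substitute the transformed coordinates into each option and compare with the original:
(A) 2x - y  ->  2(x) - (-y) = 2x + y   [differs from 2x - y: not invariant]
(B) x + 2y  ->  (x) + 2(-y) = x - 2y   [differs from x + 2y: not invariant]
(C) x  ->  (x) = x   [equals x: invariant]
(D) x - y  ->  (x) - (-y) = x + y   [differs from x - y: not invariant]

Only option (C), x, is unchanged by the transformation.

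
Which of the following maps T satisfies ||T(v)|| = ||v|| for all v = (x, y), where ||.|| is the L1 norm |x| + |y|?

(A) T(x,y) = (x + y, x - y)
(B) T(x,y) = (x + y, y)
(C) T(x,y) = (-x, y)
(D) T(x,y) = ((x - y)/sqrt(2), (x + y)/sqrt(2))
C

A transformation preserves a norm if ||T(v)|| = ||v|| for every v; a single vector where the norm changes rules an option out.

(A) T(x,y) = (x + y, x - y): v = (1, 0) has norm |1| + |0| = 1, but T(v) = (1, 1) has norm 2 -- not preserved.
(B) T(x,y) = (x + y, y): v = (0, 1) has norm |0| + |1| = 1, but T(v) = (1, 1) has norm 2 -- not preserved.
(C) T(x,y) = (-x, y): preserves the norm -- it only permutes the coordinates and/or flips signs, which leaves |x| + |y| unchanged.
(D) T(x,y) = ((x - y)/sqrt(2), (x + y)/sqrt(2)): v = (1, 0) has norm |1| + |0| = 1, but T(v) = (sqrt(2)/2, sqrt(2)/2) has norm sqrt(2) -- not preserved.

Therefore the answer is (C).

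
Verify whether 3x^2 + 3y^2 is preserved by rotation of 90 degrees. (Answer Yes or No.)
Yes

Applying rotation by 90 degrees: x' = x*cos(90 degrees) - y*sin(90 degrees) = -y, y' = x*sin(90 degrees) + y*cos(90 degrees) = x

Substituting into 3x^2 + 3y^2:
3(-y)^2 + 3(x)^2
= 3x^2 + 3y^2

This equals the original expression 3x^2 + 3y^2, so it IS invariant.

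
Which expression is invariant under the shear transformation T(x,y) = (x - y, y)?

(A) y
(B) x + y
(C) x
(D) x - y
A

Under the shear T(x,y) = (x - y, y):
Substitute the transformed coordinates into each option and compare with the original:
(A) y  ->  (y) = y   [equals y: invariant]
(B) x + y  ->  (x - y) + (y) = x   [differs from x + y: not invariant]
(C) x  ->  (x - y) = x - y   [differs from x: not invariant]
(D) x - y  ->  (x - y) - (y) = x - 2y   [differs from x - y: not invariant]

Only option (A), y, is unchanged by the transformation.
A horizontal shear moves points parallel to the x-axis, so the y-coordinate (and any function of y alone) is unchanged.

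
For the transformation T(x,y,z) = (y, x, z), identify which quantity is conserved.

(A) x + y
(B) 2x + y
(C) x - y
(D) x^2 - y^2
A

Apply T(x,y,z) = (y, x, z) to each option, i.e. replace (x, y, z) by the transformed coordinates.
Substitute the transformed coordinates into each option and compare with the original:
(A) x + y  ->  (y) + (x) = x + y   [equals x + y: invariant]
(B) 2x + y  ->  2(y) + (x) = x + 2y   [differs from 2x + y: not invariant]
(C) x - y  ->  (y) - (x) = -x + y   [differs from x - y: not invariant]
(D) x^2 - y^2  ->  (y)^2 - (x)^2 = -x^2 + y^2   [differs from x^2 - y^2: not invariant]

Only option (A), x + y, is unchanged by the transformation.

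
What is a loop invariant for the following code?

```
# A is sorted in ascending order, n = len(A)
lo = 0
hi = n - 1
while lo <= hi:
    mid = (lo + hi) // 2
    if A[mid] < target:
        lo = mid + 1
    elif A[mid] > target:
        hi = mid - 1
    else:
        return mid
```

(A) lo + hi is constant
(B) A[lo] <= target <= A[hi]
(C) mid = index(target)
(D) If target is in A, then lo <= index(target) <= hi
D

A loop invariant must hold before the first iteration and be re-established by every execution of the body.

(D) If target is in A, then lo <= index(target) <= hi: Before the loop [lo, hi] = [0, n-1] covers every index. When A[mid] < target, sortedness puts target strictly to the right of mid, so setting lo = mid + 1 keeps index(target) in [lo, hi]; symmetrically for hi = mid - 1. Hence 'if target is in A then lo <= index(target) <= hi' holds after every iteration, and when lo > hi it proves target is absent.

The other options fail:
(A) lo + hi is constant: each iteration moves exactly one of lo, hi, so lo + hi changes (e.g. 0 + (n-1) becomes (mid+1) + (n-1)).
(B) A[lo] <= target <= A[hi]: fails when target is not in A (e.g. target < A[0] already violates it before the loop), so it is not maintained in general.
(C) mid = index(target): mid is just the current probe; it equals index(target) only on the iteration that returns.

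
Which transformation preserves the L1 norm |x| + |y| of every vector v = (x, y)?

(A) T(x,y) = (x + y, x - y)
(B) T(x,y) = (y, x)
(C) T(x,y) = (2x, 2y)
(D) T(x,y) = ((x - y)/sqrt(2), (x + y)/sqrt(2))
B

A transformation preserves a norm if ||T(v)|| = ||v|| for every v; a single vector where the norm changes rules an option out.

(A) T(x,y) = (x + y, x - y): v = (1, 0) has norm |1| + |0| = 1, but T(v) = (1, 1) has norm 2 -- not preserved.
(B) T(x,y) = (y, x): preserves the norm -- it only permutes the coordinates and/or flips signs, which leaves |x| + |y| unchanged.
(C) T(x,y) = (2x, 2y): v = (1, 0) has norm |1| + |0| = 1, but T(v) = (2, 0) has norm 2 -- not preserved.
(D) T(x,y) = ((x - y)/sqrt(2), (x + y)/sqrt(2)): v = (1, 0) has norm |1| + |0| = 1, but T(v) = (sqrt(2)/2, sqrt(2)/2) has norm sqrt(2) -- not preserved.

Therefore the answer is (B).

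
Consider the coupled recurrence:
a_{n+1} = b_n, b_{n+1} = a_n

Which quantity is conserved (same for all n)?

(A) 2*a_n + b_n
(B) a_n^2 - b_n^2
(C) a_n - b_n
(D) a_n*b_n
D

Replace a_n by a_{n+1} = b_n and b_n by b_{n+1} = a_n in each option and simplify:
(A) 2*a_n + b_n  ->  2*(b_n) + (a_n) = a_n + 2*b_n   [not conserved]
(B) a_n^2 - b_n^2  ->  (b_n)^2 - (a_n)^2 = -a_n^2 + b_n^2   [not conserved]
(C) a_n - b_n  ->  (b_n) - (a_n) = -a_n + b_n   [not conserved]
(D) a_n*b_n  ->  (b_n)*(a_n) = a_n*b_n   [conserved]

Only (D) a_n*b_n returns to itself after one step, so it is the conserved quantity.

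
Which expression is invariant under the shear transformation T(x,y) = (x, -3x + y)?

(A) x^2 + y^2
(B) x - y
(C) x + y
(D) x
D

Under the shear T(x,y) = (x, -3x + y):
Substitute the transformed coordinates into each option and compare with the original:
(A) x^2 + y^2  ->  (x)^2 + (-3x + y)^2 = 10x^2 - 6xy + y^2   [differs from x^2 + y^2: not invariant]
(B) x - y  ->  (x) - (-3x + y) = 4x - y   [differs from x - y: not invariant]
(C) x + y  ->  (x) + (-3x + y) = -2x + y   [differs from x + y: not invariant]
(D) x  ->  (x) = x   [equals x: invariant]

Only option (D), x, is unchanged by the transformation.
A vertical shear moves points parallel to the y-axis, so the x-coordinate (and any function of x alone) is unchanged.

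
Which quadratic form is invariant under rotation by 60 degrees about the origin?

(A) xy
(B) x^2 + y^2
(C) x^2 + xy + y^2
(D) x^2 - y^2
B

Rotation by 60 degrees sends (x, y) to (x/2 - sqrt(3)y/2, sqrt(3)x/2 + y/2).
Substitute the transformed coordinates into each option and compare with the original:
(A) xy  ->  (x/2 - sqrt(3)y/2)(sqrt(3)x/2 + y/2) = sqrt(3)x^2/4 - xy/2 - sqrt(3)y^2/4   [differs from xy: not invariant]
(B) x^2 + y^2  ->  (x/2 - sqrt(3)y/2)^2 + (sqrt(3)x/2 + y/2)^2 = x^2 + y^2   [equals x^2 + y^2: invariant]
(C) x^2 + xy + y^2  ->  (x/2 - sqrt(3)y/2)^2 + (x/2 - sqrt(3)y/2)(sqrt(3)x/2 + y/2) + (sqrt(3)x/2 + y/2)^2 = sqrt(3)x^2/4 + x^2 - xy/2 - sqrt(3)y^2/4 + y^2   [differs from x^2 + xy + y^2: not invariant]
(D) x^2 - y^2  ->  (x/2 - sqrt(3)y/2)^2 - (sqrt(3)x/2 + y/2)^2 = -x^2/2 - sqrt(3)xy + y^2/2   [differs from x^2 - y^2: not invariant]

Only option (B), x^2 + y^2, is unchanged by the transformation.
x^2 + y^2 is the squared distance from the origin, which rotations preserve.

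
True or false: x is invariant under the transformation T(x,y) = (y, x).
False

Substitute T(x,y) = (y, x) into the expression and compare with the original.

Original: x
After applying T: (y) = y

This differs from the original x (difference: -x + y), so the expression is NOT invariant.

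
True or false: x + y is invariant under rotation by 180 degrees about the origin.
False

Applying rotation by 180 degrees: x' = x*cos(180 degrees) - y*sin(180 degrees) = -x, y' = x*sin(180 degrees) + y*cos(180 degrees) = -y

Substituting into x + y:
(-x) + (-y)
= -x - y

This differs from the original expression x + y, so it is NOT invariant.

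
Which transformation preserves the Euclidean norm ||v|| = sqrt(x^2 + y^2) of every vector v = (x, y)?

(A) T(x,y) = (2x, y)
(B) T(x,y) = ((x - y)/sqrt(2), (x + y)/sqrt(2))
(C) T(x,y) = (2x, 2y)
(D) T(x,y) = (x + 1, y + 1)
B

A transformation preserves a norm if ||T(v)|| = ||v|| for every v; a single vector where the norm changes rules an option out.

(A) T(x,y) = (2x, y): v = (1, 0) has norm sqrt((1)^2 + (0)^2) = 1, but T(v) = (2, 0) has norm 2 -- not preserved.
(B) T(x,y) = ((x - y)/sqrt(2), (x + y)/sqrt(2)): preserves the norm -- it is an orthogonal map (a rotation/reflection), and (sqrt(2)(x - y)/2)^2 + (sqrt(2)(x + y)/2)^2 simplifies to x^2 + y^2.
(C) T(x,y) = (2x, 2y): v = (1, 0) has norm sqrt((1)^2 + (0)^2) = 1, but T(v) = (2, 0) has norm 2 -- not preserved.
(D) T(x,y) = (x + 1, y + 1): v = (1, 0) has norm sqrt((1)^2 + (0)^2) = 1, but T(v) = (2, 1) has norm sqrt(5) -- not preserved.

Therefore the answer is (B).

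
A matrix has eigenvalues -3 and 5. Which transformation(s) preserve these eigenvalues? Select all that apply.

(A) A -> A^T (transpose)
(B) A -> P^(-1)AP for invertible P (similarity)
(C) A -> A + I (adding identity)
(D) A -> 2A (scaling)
A and B

Eigenvalues are preserved by:
1. Similarity transformations: A -> P^(-1)AP (same characteristic polynomial)
2. Transpose: A^T has the same eigenvalues as A

Eigenvalues are NOT preserved by:
- Adding identity: eigenvalues become -3+1, 5+1
- Scaling: eigenvalues become -6, 10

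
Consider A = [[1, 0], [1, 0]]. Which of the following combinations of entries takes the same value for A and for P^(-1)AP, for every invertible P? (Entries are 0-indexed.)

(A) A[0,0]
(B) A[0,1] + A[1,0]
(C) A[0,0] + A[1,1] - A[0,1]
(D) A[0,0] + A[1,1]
D

A[0,0] + A[1,1] is the trace of A. By the cyclic property of the trace, tr(P^(-1)AP) = tr(APP^(-1)) = tr(A), so it is the same for every matrix similar to A.

The other combinations are not similarity invariants. For example, take P = [[1, -1], [0, 1]] (det P = 1), so P^(-1) = [[1, 1], [0, 1]] and
B = P^(-1)AP = [[2, -2], [1, -1]].
Evaluating each option on A and on B:
(A) A[0,0]: 1 for A, 2 for B -> changes
(B) A[0,1] + A[1,0]: 1 for A, -1 for B -> changes
(C) A[0,0] + A[1,1] - A[0,1]: 1 for A, 3 for B -> changes
(D) A[0,0] + A[1,1]: 1 for A, 1 for B -> unchanged

Only (D) A[0,0] + A[1,1] = 1 survives (and it does so for every P, not just this one), so it is the invariant.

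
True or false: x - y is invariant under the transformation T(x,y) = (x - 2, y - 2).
True

Substitute T(x,y) = (x - 2, y - 2) into the expression and compare with the original.

Original: x - y
After applying T: (x - 2) - (y - 2) = x - y

This is identical to the original x - y, so the expression is invariant.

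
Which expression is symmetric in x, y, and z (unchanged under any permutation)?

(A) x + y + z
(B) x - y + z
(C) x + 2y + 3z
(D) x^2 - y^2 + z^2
A

A symmetric expression is unchanged when the variables are permuted; here the transformation to test is the swap (x, y) -> (y, x).
A symmetric expression must survive every permutation; the single swap x <-> y already eliminates the distractors, and the keyed expression is also unchanged by x <-> z and y <-> z (each variable enters it in exactly the same way).
Substitute the transformed coordinates into each option and compare with the original:
(A) x + y + z  ->  (y) + (x) + z = x + y + z   [equals x + y + z: invariant]
(B) x - y + z  ->  (y) - (x) + z = -x + y + z   [differs from x - y + z: not invariant]
(C) x + 2y + 3z  ->  (y) + 2(x) + 3z = 2x + y + 3z   [differs from x + 2y + 3z: not invariant]
(D) x^2 - y^2 + z^2  ->  (y)^2 - (x)^2 + z^2 = -x^2 + y^2 + z^2   [differs from x^2 - y^2 + z^2: not invariant]

Only option (A), x + y + z, is unchanged by the transformation.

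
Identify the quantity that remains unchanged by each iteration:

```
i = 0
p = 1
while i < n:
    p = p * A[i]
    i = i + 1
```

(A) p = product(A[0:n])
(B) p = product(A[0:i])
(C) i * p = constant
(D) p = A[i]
B

A loop invariant must hold before the first iteration and be re-established by every execution of the body.

(B) p = product(A[0:i]): Initially i = 0 and p = 1 = product of the empty slice A[0:0]. If p = product(A[0:i]) holds at the top of an iteration, the body sets p to product(A[0:i]) * A[i] = product(A[0:i+1]) and then i to i+1, so the property is restored. At exit i = n, giving p = product(A[0:n]).

The other options fail:
(A) p = product(A[0:n]): false before the loop (p = 1, not the full product) -- it only becomes true at exit.
(C) i * p = constant: initially i * p = 0, but after one iteration it is 1 * A[0], which is nonzero in general.
(D) p = A[i]: after the first iteration p = A[0] but i = 1; in general p is a product of several elements, not a single one.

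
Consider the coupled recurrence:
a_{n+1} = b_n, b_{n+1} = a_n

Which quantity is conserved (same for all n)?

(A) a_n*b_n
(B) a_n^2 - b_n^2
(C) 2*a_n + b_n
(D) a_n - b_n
A

Replace a_n by a_{n+1} = b_n and b_n by b_{n+1} = a_n in each option and simplify:
(A) a_n*b_n  ->  (b_n)*(a_n) = a_n*b_n   [conserved]
(B) a_n^2 - b_n^2  ->  (b_n)^2 - (a_n)^2 = -a_n^2 + b_n^2   [not conserved]
(C) 2*a_n + b_n  ->  2*(b_n) + (a_n) = a_n + 2*b_n   [not conserved]
(D) a_n - b_n  ->  (b_n) - (a_n) = -a_n + b_n   [not conserved]

Only (A) a_n*b_n returns to itself after one step, so it is the conserved quantity.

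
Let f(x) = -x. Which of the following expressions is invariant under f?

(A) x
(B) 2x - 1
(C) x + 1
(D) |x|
D

For f(x) = -x:
Applying f replaces x by -x. Since |-x| = |x|, the absolute value is unchanged by f, whereas x -> -x, 2x - 1 -> -2x - 1 and x + 1 -> -x + 1 all change.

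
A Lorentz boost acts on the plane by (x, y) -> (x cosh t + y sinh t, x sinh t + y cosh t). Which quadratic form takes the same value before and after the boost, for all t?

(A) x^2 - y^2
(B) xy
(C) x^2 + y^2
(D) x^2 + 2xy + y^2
A

Write x' = x cosh t + y sinh t, y' = x sinh t + y cosh t and substitute into each option:
(A) x^2 - y^2: (x cosh t + y sinh t)^2 - (x sinh t + y cosh t)^2 = x^2(cosh^2 t - sinh^2 t) + 2xy(cosh t sinh t - sinh t cosh t) + y^2(sinh^2 t - cosh^2 t) = x^2 - y^2   [invariant, using cosh^2 t - sinh^2 t = 1]
(B) xy: (x cosh t + y sinh t)(x sinh t + y cosh t) = xy(cosh^2 t + sinh^2 t) + (x^2 + y^2) sinh t cosh t = xy cosh 2t + (x^2 + y^2)(sinh 2t)/2   [not invariant for t != 0]
(C) x^2 + y^2: (x cosh t + y sinh t)^2 + (x sinh t + y cosh t)^2 = (x^2 + y^2)(cosh^2 t + sinh^2 t) + 4xy sinh t cosh t = (x^2 + y^2) cosh 2t + 2xy sinh 2t   [not invariant for t != 0]
(D) x^2 + 2xy + y^2: (x' + y')^2 with x' + y' = (x + y)(cosh t + sinh t) = (x + y)e^t, so it becomes (x + y)^2 e^(2t)   [not invariant for t != 0]

Only (A) x^2 - y^2 is unchanged; it is the Minkowski form preserved by Lorentz boosts, just as x^2 + y^2 is preserved by ordinary rotations.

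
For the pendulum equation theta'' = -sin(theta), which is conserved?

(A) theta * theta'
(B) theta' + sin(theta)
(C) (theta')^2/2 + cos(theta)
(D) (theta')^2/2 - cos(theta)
D

A first integral I satisfies dI/dt = 0 along every solution. Differentiate each option and use the equation of motion:
(A) d/dt[theta * theta'] = (theta')^2 + theta theta'' = (theta')^2 - theta sin(theta), not identically 0
(B) d/dt[theta' + sin(theta)] = theta'' + cos(theta) theta' = -sin(theta) + theta' cos(theta), not identically 0
(C) d/dt[(theta')^2/2 + cos(theta)] = theta' theta'' - sin(theta) theta' = -2 theta' sin(theta), not identically 0
(D) d/dt[(theta')^2/2 - cos(theta)] = theta' theta'' + sin(theta) theta' = theta'(-sin(theta)) + theta' sin(theta) = 0

Only (D) has zero time-derivative. This is the total energy: kinetic (theta')^2/2 plus potential -cos(theta).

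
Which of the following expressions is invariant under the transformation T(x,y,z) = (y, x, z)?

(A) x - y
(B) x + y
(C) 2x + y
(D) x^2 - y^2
B

Apply T(x,y,z) = (y, x, z) to each option, i.e. replace (x, y, z) by the transformed coordinates.
Substitute the transformed coordinates into each option and compare with the original:
(A) x - y  ->  (y) - (x) = -x + y   [differs from x - y: not invariant]
(B) x + y  ->  (y) + (x) = x + y   [equals x + y: invariant]
(C) 2x + y  ->  2(y) + (x) = x + 2y   [differs from 2x + y: not invariant]
(D) x^2 - y^2  ->  (y)^2 - (x)^2 = -x^2 + y^2   [differs from x^2 - y^2: not invariant]

Only option (B), x + y, is unchanged by the transformation.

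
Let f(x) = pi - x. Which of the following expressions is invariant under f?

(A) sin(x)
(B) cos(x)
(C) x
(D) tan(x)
A

For f(x) = pi - x:
sin(pi - x) = sin(x), so sine is invariant under this transformation.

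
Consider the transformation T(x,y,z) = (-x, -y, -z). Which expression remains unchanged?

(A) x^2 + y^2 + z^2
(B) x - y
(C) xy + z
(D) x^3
A

Apply T(x,y,z) = (-x, -y, -z) to each option, i.e. replace (x, y, z) by the transformed coordinates.
Substitute the transformed coordinates into each option and compare with the original:
(A) x^2 + y^2 + z^2  ->  (-x)^2 + (-y)^2 + (-z)^2 = x^2 + y^2 + z^2   [equals x^2 + y^2 + z^2: invariant]
(B) x - y  ->  (-x) - (-y) = -x + y   [differs from x - y: not invariant]
(C) xy + z  ->  (-x)(-y) + (-z) = xy - z   [differs from xy + z: not invariant]
(D) x^3  ->  (-x)^3 = -x^3   [differs from x^3: not invariant]

Only option (A), x^2 + y^2 + z^2, is unchanged by the transformation.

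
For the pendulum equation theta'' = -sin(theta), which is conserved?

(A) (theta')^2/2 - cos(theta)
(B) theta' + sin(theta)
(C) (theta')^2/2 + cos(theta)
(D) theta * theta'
A

A first integral I satisfies dI/dt = 0 along every solution. Differentiate each option and use the equation of motion:
(A) d/dt[(theta')^2/2 - cos(theta)] = theta' theta'' + sin(theta) theta' = theta'(-sin(theta)) + theta' sin(theta) = 0
(B) d/dt[theta' + sin(theta)] = theta'' + cos(theta) theta' = -sin(theta) + theta' cos(theta), not identically 0
(C) d/dt[(theta')^2/2 + cos(theta)] = theta' theta'' - sin(theta) theta' = -2 theta' sin(theta), not identically 0
(D) d/dt[theta * theta'] = (theta')^2 + theta theta'' = (theta')^2 - theta sin(theta), not identically 0

Only (A) has zero time-derivative. This is the total energy: kinetic (theta')^2/2 plus potential -cos(theta).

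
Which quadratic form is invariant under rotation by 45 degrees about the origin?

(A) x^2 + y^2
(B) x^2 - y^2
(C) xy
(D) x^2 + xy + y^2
A

Rotation by 45 degrees sends (x, y) to (sqrt(2)x/2 - sqrt(2)y/2, sqrt(2)x/2 + sqrt(2)y/2).
Substitute the transformed coordinates into each option and compare with the original:
(A) x^2 + y^2  ->  (sqrt(2)x/2 - sqrt(2)y/2)^2 + (sqrt(2)x/2 + sqrt(2)y/2)^2 = x^2 + y^2   [equals x^2 + y^2: invariant]
(B) x^2 - y^2  ->  (sqrt(2)x/2 - sqrt(2)y/2)^2 - (sqrt(2)x/2 + sqrt(2)y/2)^2 = -2xy   [differs from x^2 - y^2: not invariant]
(C) xy  ->  (sqrt(2)x/2 - sqrt(2)y/2)(sqrt(2)x/2 + sqrt(2)y/2) = x^2/2 - y^2/2   [differs from xy: not invariant]
(D) x^2 + xy + y^2  ->  (sqrt(2)x/2 - sqrt(2)y/2)^2 + (sqrt(2)x/2 - sqrt(2)y/2)(sqrt(2)x/2 + sqrt(2)y/2) + (sqrt(2)x/2 + sqrt(2)y/2)^2 = 3x^2/2 + y^2/2   [differs from x^2 + xy + y^2: not invariant]

Only option (A), x^2 + y^2, is unchanged by the transformation.
x^2 + y^2 is the squared distance from the origin, which rotations preserve.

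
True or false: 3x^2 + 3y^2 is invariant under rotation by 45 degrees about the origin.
True

Applying rotation by 45 degrees: x' = x*cos(45 degrees) - y*sin(45 degrees) = sqrt(2)x/2 - sqrt(2)y/2, y' = x*sin(45 degrees) + y*cos(45 degrees) = sqrt(2)x/2 + sqrt(2)y/2

Substituting into 3x^2 + 3y^2:
3(sqrt(2)x/2 - sqrt(2)y/2)^2 + 3(sqrt(2)x/2 + sqrt(2)y/2)^2
= 3x^2 + 3y^2

This equals the original expression 3x^2 + 3y^2, so it IS invariant.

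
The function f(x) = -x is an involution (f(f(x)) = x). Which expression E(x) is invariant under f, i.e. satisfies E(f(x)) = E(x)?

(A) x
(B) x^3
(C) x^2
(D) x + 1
C

Replace x by f(x) = -x in each option and simplify. As a quick numerical cross-check, also compare E(5) with E(f(5)) = E(-5).

(A) x  ->  (-x) = -x; check: E(5) = 5 but E(-5) = -5.   [not invariant]
(B) x^3  ->  (-x)^3 = -x^3; check: E(5) = 125 but E(-5) = -125.   [not invariant]
(C) x^2  ->  (-x)^2, which simplifies back to x^2; check: E(5) = 25, E(-5) = 25.   [invariant]
(D) x + 1  ->  (-x) + 1 = 1 - x; check: E(5) = 6 but E(-5) = -4.   [not invariant]

Only (C) is unchanged. E is symmetric under swapping x with f(x) = -x, which is exactly what an involution does.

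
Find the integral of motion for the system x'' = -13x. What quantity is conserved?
E = (x')^2 + 13x^2

Multiply the equation by x':
x' * x'' = -13x * x'
The left side is d/dt[(x')^2/2] and the right side is d/dt[-13x^2/2], so
d/dt[(x')^2/2 + 13x^2/2] = 0, i.e. (x')^2/2 + 13x^2/2 = constant.
Multiplying by 2, the integral of motion is E = (x')^2 + 13x^2.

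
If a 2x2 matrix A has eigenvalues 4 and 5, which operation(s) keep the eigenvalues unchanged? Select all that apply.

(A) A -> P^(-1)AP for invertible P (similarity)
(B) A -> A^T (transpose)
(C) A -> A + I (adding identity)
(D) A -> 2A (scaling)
A and B

Eigenvalues are preserved by:
1. Similarity transformations: A -> P^(-1)AP (same characteristic polynomial)
2. Transpose: A^T has the same eigenvalues as A

Eigenvalues are NOT preserved by:
- Adding identity: eigenvalues become 4+1, 5+1
- Scaling: eigenvalues become 8, 10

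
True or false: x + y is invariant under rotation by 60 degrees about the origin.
False

Applying rotation by 60 degrees: x' = x*cos(60 degrees) - y*sin(60 degrees) = x/2 - sqrt(3)y/2, y' = x*sin(60 degrees) + y*cos(60 degrees) = sqrt(3)x/2 + y/2

Substituting into x + y:
(x/2 - sqrt(3)y/2) + (sqrt(3)x/2 + y/2)
= x/2 + sqrt(3)x/2 - sqrt(3)y/2 + y/2

This differs from the original expression x + y, so it is NOT invariant.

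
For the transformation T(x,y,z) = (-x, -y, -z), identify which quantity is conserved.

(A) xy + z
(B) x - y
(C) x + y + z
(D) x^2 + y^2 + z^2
D

Apply T(x,y,z) = (-x, -y, -z) to each option, i.e. replace (x, y, z) by the transformed coordinates.
Substitute the transformed coordinates into each option and compare with the original:
(A) xy + z  ->  (-x)(-y) + (-z) = xy - z   [differs from xy + z: not invariant]
(B) x - y  ->  (-x) - (-y) = -x + y   [differs from x - y: not invariant]
(C) x + y + z  ->  (-x) + (-y) + (-z) = -x - y - z   [differs from x + y + z: not invariant]
(D) x^2 + y^2 + z^2  ->  (-x)^2 + (-y)^2 + (-z)^2 = x^2 + y^2 + z^2   [equals x^2 + y^2 + z^2: invariant]

Only option (D), x^2 + y^2 + z^2, is unchanged by the transformation.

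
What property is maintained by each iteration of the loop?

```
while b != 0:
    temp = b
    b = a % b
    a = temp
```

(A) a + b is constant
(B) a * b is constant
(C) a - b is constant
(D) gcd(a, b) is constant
D

A loop invariant must hold before the first iteration and be re-established by every execution of the body.

(D) gcd(a, b) is constant: One iteration replaces (a, b) by (b, a mod b). Since a mod b = a - q*b for an integer q, any common divisor of a and b divides b and a mod b, and conversely; hence gcd(b, a mod b) = gcd(a, b). For instance (27, 4) -> (4, 3) keeps gcd = 1. At exit b = 0 and a = gcd of the original inputs.

The other options fail:
(A) a + b is constant: e.g. (a, b) = (27, 4) -> (4, 3): the sum goes from 31 to 7.
(B) a * b is constant: e.g. (a, b) = (27, 4) -> (4, 3): the product goes from 108 to 12.
(C) a - b is constant: e.g. (a, b) = (27, 4) -> (4, 3): the difference goes from 23 to 1.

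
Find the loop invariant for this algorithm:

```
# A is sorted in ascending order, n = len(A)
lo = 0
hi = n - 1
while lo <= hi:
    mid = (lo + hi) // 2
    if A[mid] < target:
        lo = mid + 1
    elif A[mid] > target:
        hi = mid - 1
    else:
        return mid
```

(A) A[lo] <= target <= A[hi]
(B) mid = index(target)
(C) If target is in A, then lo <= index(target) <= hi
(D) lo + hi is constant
C

A loop invariant must hold before the first iteration and be re-established by every execution of the body.

(C) If target is in A, then lo <= index(target) <= hi: Before the loop [lo, hi] = [0, n-1] covers every index. When A[mid] < target, sortedness puts target strictly to the right of mid, so setting lo = mid + 1 keeps index(target) in [lo, hi]; symmetrically for hi = mid - 1. Hence 'if target is in A then lo <= index(target) <= hi' holds after every iteration, and when lo > hi it proves target is absent.

The other options fail:
(A) A[lo] <= target <= A[hi]: fails when target is not in A (e.g. target < A[0] already violates it before the loop), so it is not maintained in general.
(B) mid = index(target): mid is just the current probe; it equals index(target) only on the iteration that returns.
(D) lo + hi is constant: each iteration moves exactly one of lo, hi, so lo + hi changes (e.g. 0 + (n-1) becomes (mid+1) + (n-1)).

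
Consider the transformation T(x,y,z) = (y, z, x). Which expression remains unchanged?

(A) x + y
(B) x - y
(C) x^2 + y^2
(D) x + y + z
D

Apply T(x,y,z) = (y, z, x) to each option, i.e. replace (x, y, z) by the transformed coordinates.
Substitute the transformed coordinates into each option and compare with the original:
(A) x + y  ->  (y) + (z) = y + z   [differs from x + y: not invariant]
(B) x - y  ->  (y) - (z) = y - z   [differs from x - y: not invariant]
(C) x^2 + y^2  ->  (y)^2 + (z)^2 = y^2 + z^2   [differs from x^2 + y^2: not invariant]
(D) x + y + z  ->  (y) + (z) + (x) = x + y + z   [equals x + y + z: invariant]

Only option (D), x + y + z, is unchanged by the transformation.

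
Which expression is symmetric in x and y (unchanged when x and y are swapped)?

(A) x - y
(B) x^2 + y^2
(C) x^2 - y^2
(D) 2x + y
B

A symmetric expression is unchanged when the variables are permuted; here the transformation to test is the swap (x, y) -> (y, x).
Substitute the transformed coordinates into each option and compare with the original:
(A) x - y  ->  (y) - (x) = -x + y   [differs from x - y: not invariant]
(B) x^2 + y^2  ->  (y)^2 + (x)^2 = x^2 + y^2   [equals x^2 + y^2: invariant]
(C) x^2 - y^2  ->  (y)^2 - (x)^2 = -x^2 + y^2   [differs from x^2 - y^2: not invariant]
(D) 2x + y  ->  2(y) + (x) = x + 2y   [differs from 2x + y: not invariant]

Only option (B), x^2 + y^2, is unchanged by the transformation.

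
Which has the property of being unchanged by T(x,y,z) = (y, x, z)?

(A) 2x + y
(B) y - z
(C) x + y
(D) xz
C

Apply T(x,y,z) = (y, x, z) to each option, i.e. replace (x, y, z) by the transformed coordinates.
Substitute the transformed coordinates into each option and compare with the original:
(A) 2x + y  ->  2(y) + (x) = x + 2y   [differs from 2x + y: not invariant]
(B) y - z  ->  (x) - (z) = x - z   [differs from y - z: not invariant]
(C) x + y  ->  (y) + (x) = x + y   [equals x + y: invariant]
(D) xz  ->  (y)(z) = yz   [differs from xz: not invariant]

Only option (C), x + y, is unchanged by the transformation.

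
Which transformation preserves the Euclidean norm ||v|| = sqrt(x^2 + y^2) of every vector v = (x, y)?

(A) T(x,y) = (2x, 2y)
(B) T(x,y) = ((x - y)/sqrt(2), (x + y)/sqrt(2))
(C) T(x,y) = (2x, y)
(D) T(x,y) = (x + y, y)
B

A transformation preserves a norm if ||T(v)|| = ||v|| for every v; a single vector where the norm changes rules an option out.

(A) T(x,y) = (2x, 2y): v = (1, 0) has norm sqrt((1)^2 + (0)^2) = 1, but T(v) = (2, 0) has norm 2 -- not preserved.
(B) T(x,y) = ((x - y)/sqrt(2), (x + y)/sqrt(2)): preserves the norm -- it is an orthogonal map (a rotation/reflection), and (sqrt(2)(x - y)/2)^2 + (sqrt(2)(x + y)/2)^2 simplifies to x^2 + y^2.
(C) T(x,y) = (2x, y): v = (1, 0) has norm sqrt((1)^2 + (0)^2) = 1, but T(v) = (2, 0) has norm 2 -- not preserved.
(D) T(x,y) = (x + y, y): v = (0, 1) has norm sqrt((0)^2 + (1)^2) = 1, but T(v) = (1, 1) has norm sqrt(2) -- not preserved.

Therefore the answer is (B).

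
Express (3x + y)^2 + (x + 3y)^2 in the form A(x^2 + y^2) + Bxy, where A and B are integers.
10(x^2 + y^2) + 12xy

Expanding: (3x + y)^2 = 9x^2 + 6xy + y^2
(x + 3y)^2 = x^2 + 6xy + 9y^2
Sum = (9+1)(x^2+y^2) + 12xy = 10(x^2 + y^2) + 12xy
This is symmetric in x and y.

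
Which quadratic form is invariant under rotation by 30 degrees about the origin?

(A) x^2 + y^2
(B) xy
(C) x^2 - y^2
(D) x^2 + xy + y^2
A

Rotation by 30 degrees sends (x, y) to (sqrt(3)x/2 - y/2, x/2 + sqrt(3)y/2).
Substitute the transformed coordinates into each option and compare with the original:
(A) x^2 + y^2  ->  (sqrt(3)x/2 - y/2)^2 + (x/2 + sqrt(3)y/2)^2 = x^2 + y^2   [equals x^2 + y^2: invariant]
(B) xy  ->  (sqrt(3)x/2 - y/2)(x/2 + sqrt(3)y/2) = sqrt(3)x^2/4 + xy/2 - sqrt(3)y^2/4   [differs from xy: not invariant]
(C) x^2 - y^2  ->  (sqrt(3)x/2 - y/2)^2 - (x/2 + sqrt(3)y/2)^2 = x^2/2 - sqrt(3)xy - y^2/2   [differs from x^2 - y^2: not invariant]
(D) x^2 + xy + y^2  ->  (sqrt(3)x/2 - y/2)^2 + (sqrt(3)x/2 - y/2)(x/2 + sqrt(3)y/2) + (x/2 + sqrt(3)y/2)^2 = sqrt(3)x^2/4 + x^2 + xy/2 - sqrt(3)y^2/4 + y^2   [differs from x^2 + xy + y^2: not invariant]

Only option (A), x^2 + y^2, is unchanged by the transformation.
x^2 + y^2 is the squared distance from the origin, which rotations preserve.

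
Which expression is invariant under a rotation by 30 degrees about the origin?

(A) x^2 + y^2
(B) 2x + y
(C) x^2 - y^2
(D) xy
A

A rotation by 30 degrees sends (x, y) to (sqrt(3)x/2 - y/2, x/2 + sqrt(3)y/2).
Substitute the transformed coordinates into each option and compare with the original:
(A) x^2 + y^2  ->  (sqrt(3)x/2 - y/2)^2 + (x/2 + sqrt(3)y/2)^2 = x^2 + y^2   [equals x^2 + y^2: invariant]
(B) 2x + y  ->  2(sqrt(3)x/2 - y/2) + (x/2 + sqrt(3)y/2) = x/2 + sqrt(3)x - y + sqrt(3)y/2   [differs from 2x + y: not invariant]
(C) x^2 - y^2  ->  (sqrt(3)x/2 - y/2)^2 - (x/2 + sqrt(3)y/2)^2 = x^2/2 - sqrt(3)xy - y^2/2   [differs from x^2 - y^2: not invariant]
(D) xy  ->  (sqrt(3)x/2 - y/2)(x/2 + sqrt(3)y/2) = sqrt(3)x^2/4 + xy/2 - sqrt(3)y^2/4   [differs from xy: not invariant]

Only option (A), x^2 + y^2, is unchanged by the transformation.
Geometrically, x^2 + y^2 is the squared distance from the origin, which every rotation about the origin preserves.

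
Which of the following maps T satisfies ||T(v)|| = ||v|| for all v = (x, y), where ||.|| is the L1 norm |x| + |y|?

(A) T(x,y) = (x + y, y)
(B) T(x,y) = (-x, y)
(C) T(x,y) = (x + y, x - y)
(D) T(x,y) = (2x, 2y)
B

A transformation preserves a norm if ||T(v)|| = ||v|| for every v; a single vector where the norm changes rules an option out.

(A) T(x,y) = (x + y, y): v = (0, 1) has norm |0| + |1| = 1, but T(v) = (1, 1) has norm 2 -- not preserved.
(B) T(x,y) = (-x, y): preserves the norm -- it only permutes the coordinates and/or flips signs, which leaves |x| + |y| unchanged.
(C) T(x,y) = (x + y, x - y): v = (1, 0) has norm |1| + |0| = 1, but T(v) = (1, 1) has norm 2 -- not preserved.
(D) T(x,y) = (2x, 2y): v = (1, 0) has norm |1| + |0| = 1, but T(v) = (2, 0) has norm 2 -- not preserved.

Therefore the answer is (B).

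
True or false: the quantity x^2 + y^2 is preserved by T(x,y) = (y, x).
True

Substitute T(x,y) = (y, x) into the expression and compare with the original.

Original: x^2 + y^2
After applying T: (y)^2 + (x)^2 = x^2 + y^2

This is identical to the original x^2 + y^2, so the expression is invariant.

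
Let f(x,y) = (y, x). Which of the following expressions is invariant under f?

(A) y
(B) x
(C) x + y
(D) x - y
C

For f(x,y) = (y, x):
After applying f: x' = y, y' = x. So x' + y' = y + x = x + y.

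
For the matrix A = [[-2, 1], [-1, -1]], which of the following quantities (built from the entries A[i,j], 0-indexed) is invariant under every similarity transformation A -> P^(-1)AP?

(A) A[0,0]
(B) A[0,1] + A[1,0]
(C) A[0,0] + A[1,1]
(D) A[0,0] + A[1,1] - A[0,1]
C

A[0,0] + A[1,1] is the trace of A. By the cyclic property of the trace, tr(P^(-1)AP) = tr(APP^(-1)) = tr(A), so it is the same for every matrix similar to A.

The other combinations are not similarity invariants. For example, take P = [[1, -1], [0, 1]] (det P = 1), so P^(-1) = [[1, 1], [0, 1]] and
B = P^(-1)AP = [[-3, 3], [-1, 0]].
Evaluating each option on A and on B:
(A) A[0,0]: -2 for A, -3 for B -> changes
(B) A[0,1] + A[1,0]: 0 for A, 2 for B -> changes
(C) A[0,0] + A[1,1]: -3 for A, -3 for B -> unchanged
(D) A[0,0] + A[1,1] - A[0,1]: -4 for A, -6 for B -> changes

Only (C) A[0,0] + A[1,1] = -3 survives (and it does so for every P, not just this one), so it is the invariant.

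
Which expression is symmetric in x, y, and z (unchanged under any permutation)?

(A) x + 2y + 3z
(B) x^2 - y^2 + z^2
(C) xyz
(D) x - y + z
C

A symmetric expression is unchanged when the variables are permuted; here the transformation to test is the swap (x, y) -> (y, x).
A symmetric expression must survive every permutation; the single swap x <-> y already eliminates the distractors, and the keyed expression is also unchanged by x <-> z and y <-> z (each variable enters it in exactly the same way).
Substitute the transformed coordinates into each option and compare with the original:
(A) x + 2y + 3z  ->  (y) + 2(x) + 3z = 2x + y + 3z   [differs from x + 2y + 3z: not invariant]
(B) x^2 - y^2 + z^2  ->  (y)^2 - (x)^2 + z^2 = -x^2 + y^2 + z^2   [differs from x^2 - y^2 + z^2: not invariant]
(C) xyz  ->  (y)(x)z = xyz   [equals xyz: invariant]
(D) x - y + z  ->  (y) - (x) + z = -x + y + z   [differs from x - y + z: not invariant]

Only option (C), xyz, is unchanged by the transformation.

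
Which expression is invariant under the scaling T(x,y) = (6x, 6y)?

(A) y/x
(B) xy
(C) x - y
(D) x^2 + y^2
A

Under the uniform scaling T(x,y) = (6x, 6y):
Substitute the transformed coordinates into each option and compare with the original:
(A) y/x  ->  (6y)/(6x) = y/x   [equals y/x: invariant]
(B) xy  ->  (6x)(6y) = 36xy   [differs from xy: not invariant]
(C) x - y  ->  (6x) - (6y) = 6x - 6y   [differs from x - y: not invariant]
(D) x^2 + y^2  ->  (6x)^2 + (6y)^2 = 36x^2 + 36y^2   [differs from x^2 + y^2: not invariant]

Only option (A), y/x, is unchanged by the transformation.
The common factor 6 cancels in a ratio of coordinates, while sums, products and sums of squares pick up factors of 6 or 36.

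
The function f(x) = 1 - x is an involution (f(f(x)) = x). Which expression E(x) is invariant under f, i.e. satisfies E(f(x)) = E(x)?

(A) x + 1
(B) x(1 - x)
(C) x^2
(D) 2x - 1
B

Replace x by f(x) = 1 - x in each option and simplify. As a quick numerical cross-check, also compare E(3) with E(f(3)) = E(-2).

(A) x + 1  ->  (1 - x) + 1 = 2 - x; check: E(3) = 4 but E(-2) = -1.   [not invariant]
(B) x(1 - x)  ->  (1 - x)(1 - (1 - x)), which simplifies back to x(1 - x); check: E(3) = -6, E(-2) = -6.   [invariant]
(C) x^2  ->  (1 - x)^2 = (x - 1)^2; check: E(3) = 9 but E(-2) = 4.   [not invariant]
(D) 2x - 1  ->  2(1 - x) - 1 = 1 - 2x; check: E(3) = 5 but E(-2) = -5.   [not invariant]

Only (B) is unchanged. E is symmetric under swapping x with f(x) = 1 - x, which is exactly what an involution does.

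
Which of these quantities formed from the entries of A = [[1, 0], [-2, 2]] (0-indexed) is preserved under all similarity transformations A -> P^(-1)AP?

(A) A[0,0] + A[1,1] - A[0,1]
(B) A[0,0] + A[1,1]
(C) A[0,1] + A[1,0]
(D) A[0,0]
B

A[0,0] + A[1,1] is the trace of A. By the cyclic property of the trace, tr(P^(-1)AP) = tr(APP^(-1)) = tr(A), so it is the same for every matrix similar to A.

The other combinations are not similarity invariants. For example, take P = [[1, -1], [0, 1]] (det P = 1), so P^(-1) = [[1, 1], [0, 1]] and
B = P^(-1)AP = [[-1, 3], [-2, 4]].
Evaluating each option on A and on B:
(A) A[0,0] + A[1,1] - A[0,1]: 3 for A, 0 for B -> changes
(B) A[0,0] + A[1,1]: 3 for A, 3 for B -> unchanged
(C) A[0,1] + A[1,0]: -2 for A, 1 for B -> changes
(D) A[0,0]: 1 for A, -1 for B -> changes

Only (B) A[0,0] + A[1,1] = 3 survives (and it does so for every P, not just this one), so it is the invariant.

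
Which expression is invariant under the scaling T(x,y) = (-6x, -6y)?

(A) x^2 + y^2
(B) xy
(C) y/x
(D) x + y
C

Under the uniform scaling T(x,y) = (-6x, -6y):
Substitute the transformed coordinates into each option and compare with the original:
(A) x^2 + y^2  ->  (-6x)^2 + (-6y)^2 = 36x^2 + 36y^2   [differs from x^2 + y^2: not invariant]
(B) xy  ->  (-6x)(-6y) = 36xy   [differs from xy: not invariant]
(C) y/x  ->  (-6y)/(-6x) = y/x   [equals y/x: invariant]
(D) x + y  ->  (-6x) + (-6y) = -6x - 6y   [differs from x + y: not invariant]

Only option (C), y/x, is unchanged by the transformation.
The common factor -6 cancels in a ratio of coordinates, while sums, products and sums of squares pick up factors of -6 or 36.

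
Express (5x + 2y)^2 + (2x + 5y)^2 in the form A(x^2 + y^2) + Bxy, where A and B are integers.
29(x^2 + y^2) + 40xy

Expanding: (5x + 2y)^2 = 25x^2 + 20xy + 4y^2
(2x + 5y)^2 = 4x^2 + 20xy + 25y^2
Sum = (25+4)(x^2+y^2) + 40xy = 29(x^2 + y^2) + 40xy
This is symmetric in x and y.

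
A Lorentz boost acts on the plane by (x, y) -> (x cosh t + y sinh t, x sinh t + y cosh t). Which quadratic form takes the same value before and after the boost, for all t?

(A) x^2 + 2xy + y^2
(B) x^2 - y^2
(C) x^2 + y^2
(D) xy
B

Write x' = x cosh t + y sinh t, y' = x sinh t + y cosh t and substitute into each option:
(A) x^2 + 2xy + y^2: (x' + y')^2 with x' + y' = (x + y)(cosh t + sinh t) = (x + y)e^t, so it becomes (x + y)^2 e^(2t)   [not invariant for t != 0]
(B) x^2 - y^2: (x cosh t + y sinh t)^2 - (x sinh t + y cosh t)^2 = x^2(cosh^2 t - sinh^2 t) + 2xy(cosh t sinh t - sinh t cosh t) + y^2(sinh^2 t - cosh^2 t) = x^2 - y^2   [invariant, using cosh^2 t - sinh^2 t = 1]
(C) x^2 + y^2: (x cosh t + y sinh t)^2 + (x sinh t + y cosh t)^2 = (x^2 + y^2)(cosh^2 t + sinh^2 t) + 4xy sinh t cosh t = (x^2 + y^2) cosh 2t + 2xy sinh 2t   [not invariant for t != 0]
(D) xy: (x cosh t + y sinh t)(x sinh t + y cosh t) = xy(cosh^2 t + sinh^2 t) + (x^2 + y^2) sinh t cosh t = xy cosh 2t + (x^2 + y^2)(sinh 2t)/2   [not invariant for t != 0]

Only (B) x^2 - y^2 is unchanged; it is the Minkowski form preserved by Lorentz boosts, just as x^2 + y^2 is preserved by ordinary rotations.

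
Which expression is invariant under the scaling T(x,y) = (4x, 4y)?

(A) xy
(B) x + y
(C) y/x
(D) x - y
C

Under the uniform scaling T(x,y) = (4x, 4y):
Substitute the transformed coordinates into each option and compare with the original:
(A) xy  ->  (4x)(4y) = 16xy   [differs from xy: not invariant]
(B) x + y  ->  (4x) + (4y) = 4x + 4y   [differs from x + y: not invariant]
(C) y/x  ->  (4y)/(4x) = y/x   [equals y/x: invariant]
(D) x - y  ->  (4x) - (4y) = 4x - 4y   [differs from x - y: not invariant]

Only option (C), y/x, is unchanged by the transformation.
The common factor 4 cancels in a ratio of coordinates, while sums, products and sums of squares pick up factors of 4 or 16.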